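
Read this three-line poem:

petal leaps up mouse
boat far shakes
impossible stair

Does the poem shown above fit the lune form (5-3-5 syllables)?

Yes

Line 1: petal (2), leaps (1), up (1), mouse (1) → 5 ✓
Line 2: boat (1), far (1), shakes (1) → 3 ✓
Line 3: impossible (4), stair (1) → 5 ✓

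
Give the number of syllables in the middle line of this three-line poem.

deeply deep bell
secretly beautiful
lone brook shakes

6

The middle line: secretly(3) + beautiful(3) = 6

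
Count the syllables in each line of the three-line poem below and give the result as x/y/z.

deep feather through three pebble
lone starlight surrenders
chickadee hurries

7/6/5

Line 1: deep (1), feather (2), through (1), three (1), pebble (2) → 7
Line 2: lone (1), starlight (2), surrenders (3) → 6
Line 3: chickadee (3), hurries (2) → 5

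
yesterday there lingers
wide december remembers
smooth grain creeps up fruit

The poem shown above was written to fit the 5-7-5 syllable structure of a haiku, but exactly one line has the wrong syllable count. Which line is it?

Line 1: yesterday (3), there (1), lingers (2) → 6 (expected 5)
Line 2: wide (1), december (3), remembers (3) → 7 ✓
Line 3: smooth (1), grain (1), creeps (1), up (1), fruit (1) → 5 ✓

Line 1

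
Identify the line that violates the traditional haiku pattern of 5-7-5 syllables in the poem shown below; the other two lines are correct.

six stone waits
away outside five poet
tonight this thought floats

Line 1

Line 1: six (1), stone (1), waits (1) → 3 (expected 5)
Line 2: away (2), outside (2), five (1), poet (2) → 7 ✓
Line 3: tonight (2), this (1), thought (1), floats (1) → 5 ✓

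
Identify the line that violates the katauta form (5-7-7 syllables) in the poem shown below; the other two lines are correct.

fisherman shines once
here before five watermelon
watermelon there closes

The second line

Line 1: "fisherman shines once": 3+1+1 = 5 ✓
Line 2: "here before five watermelon": 1+2+1+4 = 8 (expected 7)
Line 3: "watermelon there closes": 4+1+2 = 7 ✓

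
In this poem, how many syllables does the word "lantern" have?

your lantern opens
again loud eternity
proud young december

2

"lantern" has 2 syllables.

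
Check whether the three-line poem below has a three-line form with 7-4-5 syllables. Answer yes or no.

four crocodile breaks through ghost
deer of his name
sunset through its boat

Yes

Line 1: "four crocodile breaks through ghost": 1+3+1+1+1 = 7 ✓
Line 2: "deer of his name": 1+1+1+1 = 4 ✓
Line 3: "sunset through its boat": 2+1+1+1 = 5 ✓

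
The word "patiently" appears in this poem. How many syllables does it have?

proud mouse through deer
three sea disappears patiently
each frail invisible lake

3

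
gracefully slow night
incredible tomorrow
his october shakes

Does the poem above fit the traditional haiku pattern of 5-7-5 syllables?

Line 1: gracefully(3) + slow(1) + night(1) = 5 ✓
Line 2: incredible(4) + tomorrow(3) = 7 ✓
Line 3: his(1) + october(3) + shakes(1) = 5 ✓

Yes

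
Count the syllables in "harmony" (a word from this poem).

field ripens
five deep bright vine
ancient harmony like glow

3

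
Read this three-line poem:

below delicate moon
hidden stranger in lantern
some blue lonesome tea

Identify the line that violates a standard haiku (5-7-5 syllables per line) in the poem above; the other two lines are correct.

Line 1

Line 1: below (2), delicate (3), moon (1) → 6 (expected 5)
Line 2: hidden (2), stranger (2), in (1), lantern (2) → 7 ✓
Line 3: some (1), blue (1), lonesome (2), tea (1) → 5 ✓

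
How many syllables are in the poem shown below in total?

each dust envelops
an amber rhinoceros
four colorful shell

17

Line 1: "each dust envelops": 1+1+3 = 5
Line 2: "an amber rhinoceros": 1+2+4 = 7
Line 3: "four colorful shell": 1+3+1 = 5
Total: 5 + 7 + 5 = 17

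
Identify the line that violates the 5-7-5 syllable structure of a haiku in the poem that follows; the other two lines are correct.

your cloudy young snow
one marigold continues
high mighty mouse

Line 1: your (1), cloudy (2), young (1), snow (1) → 5 ✓
Line 2: one (1), marigold (3), continues (3) → 7 ✓
Line 3: high (1), mighty (2), mouse (1) → 4 (expected 5)

Line 3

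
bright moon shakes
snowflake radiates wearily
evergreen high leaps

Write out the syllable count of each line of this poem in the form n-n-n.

Line 1: bright (1), moon (1), shakes (1) → 3
Line 2: snowflake (2), radiates (3), wearily (3) → 8
Line 3: evergreen (3), high (1), leaps (1) → 5

3-8-5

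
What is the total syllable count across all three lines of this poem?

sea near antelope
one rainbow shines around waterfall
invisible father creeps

Line 1: sea(1) + near(1) + antelope(3) = 5
Line 2: one(1) + rainbow(2) + shines(1) + around(2) + waterfall(3) = 9
Line 3: invisible(4) + father(2) + creeps(1) = 7
Total: 5 + 9 + 7 = 21

21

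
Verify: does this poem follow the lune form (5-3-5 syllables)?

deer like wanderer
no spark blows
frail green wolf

No

Line 1: deer(1) + like(1) + wanderer(3) = 5 ✓
Line 2: no(1) + spark(1) + blows(1) = 3 ✓
Line 3: frail(1) + green(1) + wolf(1) = 3 (expected 5)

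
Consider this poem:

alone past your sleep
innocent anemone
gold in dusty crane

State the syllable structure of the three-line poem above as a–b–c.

5–7–5

Line 1: "alone past your sleep": 2+1+1+1 = 5
Line 2: "innocent anemone": 3+4 = 7
Line 3: "gold in dusty crane": 1+1+2+1 = 5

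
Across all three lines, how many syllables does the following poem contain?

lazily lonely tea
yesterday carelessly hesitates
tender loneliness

20

Line 1: lazily (3), lonely (2), tea (1) → 6
Line 2: yesterday (3), carelessly (3), hesitates (3) → 9
Line 3: tender (2), loneliness (3) → 5
Total: 6 + 9 + 5 = 20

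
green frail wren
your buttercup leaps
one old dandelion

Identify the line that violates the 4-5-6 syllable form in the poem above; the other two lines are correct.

Line 1

Line 1: green(1) + frail(1) + wren(1) = 3 (expected 4)
Line 2: your(1) + buttercup(3) + leaps(1) = 5 ✓
Line 3: one(1) + old(1) + dandelion(4) = 6 ✓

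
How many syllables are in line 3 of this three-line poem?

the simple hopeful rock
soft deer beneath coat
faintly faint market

5

Line 3: faintly (2), faint (1), market (2) → 5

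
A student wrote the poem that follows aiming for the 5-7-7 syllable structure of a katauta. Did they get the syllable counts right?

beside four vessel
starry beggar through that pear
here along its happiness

Line 1: "beside four vessel": 2+1+2 = 5 ✓
Line 2: "starry beggar through that pear": 2+2+1+1+1 = 7 ✓
Line 3: "here along its happiness": 1+2+1+3 = 7 ✓

Yes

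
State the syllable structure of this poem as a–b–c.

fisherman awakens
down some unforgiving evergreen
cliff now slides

6–9–3

Line 1: fisherman (3), awakens (3) → 6
Line 2: down (1), some (1), unforgiving (4), evergreen (3) → 9
Line 3: cliff (1), now (1), slides (1) → 3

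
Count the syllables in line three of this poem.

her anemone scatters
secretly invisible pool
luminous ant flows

5

Line three: luminous (3), ant (1), flows (1) → 5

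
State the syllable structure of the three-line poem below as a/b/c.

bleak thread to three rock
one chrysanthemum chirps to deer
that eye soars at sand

5/8/5

Line 1: bleak(1) + thread(1) + to(1) + three(1) + rock(1) = 5
Line 2: one(1) + chrysanthemum(4) + chirps(1) + to(1) + deer(1) = 8
Line 3: that(1) + eye(1) + soars(1) + at(1) + sand(1) = 5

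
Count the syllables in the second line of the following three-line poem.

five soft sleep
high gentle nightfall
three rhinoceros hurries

The second line: high (1), gentle (2), nightfall (2) → 5

5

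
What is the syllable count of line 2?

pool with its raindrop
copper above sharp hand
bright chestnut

6

Line 2: "copper above sharp hand": 2+2+1+1 = 6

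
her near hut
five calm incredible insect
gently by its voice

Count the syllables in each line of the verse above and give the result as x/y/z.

3/8/5

Line 1: her(1) + near(1) + hut(1) = 3
Line 2: five(1) + calm(1) + incredible(4) + insect(2) = 8
Line 3: gently(2) + by(1) + its(1) + voice(1) = 5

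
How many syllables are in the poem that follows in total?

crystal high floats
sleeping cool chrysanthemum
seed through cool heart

15

Line 1: crystal(2) + high(1) + floats(1) = 4
Line 2: sleeping(2) + cool(1) + chrysanthemum(4) = 7
Line 3: seed(1) + through(1) + cool(1) + heart(1) = 4
Total: 4 + 7 + 4 = 15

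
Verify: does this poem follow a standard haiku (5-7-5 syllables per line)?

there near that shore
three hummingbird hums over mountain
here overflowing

No

Line 1: there (1), near (1), that (1), shore (1) → 4 (expected 5)
Line 2: three (1), hummingbird (3), hums (1), over (2), mountain (2) → 9 (expected 7)
Line 3: here (1), overflowing (4) → 5 ✓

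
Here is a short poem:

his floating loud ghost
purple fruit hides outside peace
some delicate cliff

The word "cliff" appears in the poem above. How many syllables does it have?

1

"cliff" has 1 syllable.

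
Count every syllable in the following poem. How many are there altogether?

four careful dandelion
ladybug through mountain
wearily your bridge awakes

Line 1: "four careful dandelion": 1+2+4 = 7
Line 2: "ladybug through mountain": 3+1+2 = 6
Line 3: "wearily your bridge awakes": 3+1+1+2 = 7
Total: 7 + 6 + 7 = 20

20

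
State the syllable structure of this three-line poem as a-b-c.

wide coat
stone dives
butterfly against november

2-2-8

Line 1: wide(1) + coat(1) = 2
Line 2: stone(1) + dives(1) = 2
Line 3: butterfly(3) + against(2) + november(3) = 8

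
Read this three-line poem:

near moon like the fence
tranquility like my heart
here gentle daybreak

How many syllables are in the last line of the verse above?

The last line: here(1) + gentle(2) + daybreak(2) = 5

5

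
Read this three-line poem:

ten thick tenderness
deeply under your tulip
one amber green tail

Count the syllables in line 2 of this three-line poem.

Line 2: deeply(2) + under(2) + your(1) + tulip(2) = 7

7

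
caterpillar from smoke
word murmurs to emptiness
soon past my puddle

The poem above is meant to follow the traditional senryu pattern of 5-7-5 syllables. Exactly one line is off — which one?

Line 1

Line 1: caterpillar(4) + from(1) + smoke(1) = 6 (expected 5)
Line 2: word(1) + murmurs(2) + to(1) + emptiness(3) = 7 ✓
Line 3: soon(1) + past(1) + my(1) + puddle(2) = 5 ✓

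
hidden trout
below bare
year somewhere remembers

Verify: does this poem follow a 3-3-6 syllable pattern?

Line 1: hidden(2) + trout(1) = 3 ✓
Line 2: below(2) + bare(1) = 3 ✓
Line 3: year(1) + somewhere(2) + remembers(3) = 6 ✓

Yes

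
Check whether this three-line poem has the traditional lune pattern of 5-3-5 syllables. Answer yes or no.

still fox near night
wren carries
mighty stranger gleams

Line 1: "still fox near night": 1+1+1+1 = 4 (expected 5)
Line 2: "wren carries": 1+2 = 3 ✓
Line 3: "mighty stranger gleams": 2+2+1 = 5 ✓

No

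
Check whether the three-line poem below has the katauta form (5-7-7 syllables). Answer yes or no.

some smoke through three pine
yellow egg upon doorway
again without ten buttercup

Line 1: "some smoke through three pine": 1+1+1+1+1 = 5 ✓
Line 2: "yellow egg upon doorway": 2+1+2+2 = 7 ✓
Line 3: "again without ten buttercup": 2+2+1+3 = 8 (expected 7)

No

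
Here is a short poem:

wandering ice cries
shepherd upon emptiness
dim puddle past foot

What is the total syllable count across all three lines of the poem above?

17

Line 1: wandering (3), ice (1), cries (1) → 5
Line 2: shepherd (2), upon (2), emptiness (3) → 7
Line 3: dim (1), puddle (2), past (1), foot (1) → 5
Total: 5 + 7 + 5 = 17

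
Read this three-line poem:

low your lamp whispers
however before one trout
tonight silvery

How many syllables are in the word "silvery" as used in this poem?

"silvery" has 3 syllables.

3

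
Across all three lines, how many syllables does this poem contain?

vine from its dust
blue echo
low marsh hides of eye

12

Line 1: "vine from its dust": 1+1+1+1 = 4
Line 2: "blue echo": 1+2 = 3
Line 3: "low marsh hides of eye": 1+1+1+1+1 = 5
Total: 4 + 3 + 5 = 12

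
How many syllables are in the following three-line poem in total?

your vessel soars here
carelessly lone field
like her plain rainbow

Line 1: your (1), vessel (2), soars (1), here (1) → 5
Line 2: carelessly (3), lone (1), field (1) → 5
Line 3: like (1), her (1), plain (1), rainbow (2) → 5
Total: 5 + 5 + 5 = 15

15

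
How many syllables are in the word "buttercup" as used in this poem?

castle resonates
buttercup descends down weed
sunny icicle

3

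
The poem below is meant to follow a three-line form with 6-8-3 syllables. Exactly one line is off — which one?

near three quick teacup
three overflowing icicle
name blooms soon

Line 1

Line 1: near(1) + three(1) + quick(1) + teacup(2) = 5 (expected 6)
Line 2: three(1) + overflowing(4) + icicle(3) = 8 ✓
Line 3: name(1) + blooms(1) + soon(1) = 3 ✓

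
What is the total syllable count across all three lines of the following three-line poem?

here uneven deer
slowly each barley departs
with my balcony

Line 1: here(1) + uneven(3) + deer(1) = 5
Line 2: slowly(2) + each(1) + barley(2) + departs(2) = 7
Line 3: with(1) + my(1) + balcony(3) = 5
Total: 5 + 7 + 5 = 17

17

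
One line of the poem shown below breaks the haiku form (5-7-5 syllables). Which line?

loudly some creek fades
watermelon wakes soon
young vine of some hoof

Line 1: loudly (2), some (1), creek (1), fades (1) → 5 ✓
Line 2: watermelon (4), wakes (1), soon (1) → 6 (expected 7)
Line 3: young (1), vine (1), of (1), some (1), hoof (1) → 5 ✓

The second line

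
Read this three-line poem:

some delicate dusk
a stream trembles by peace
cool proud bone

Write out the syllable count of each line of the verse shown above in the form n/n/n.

5/6/3

Line 1: some(1) + delicate(3) + dusk(1) = 5
Line 2: a(1) + stream(1) + trembles(2) + by(1) + peace(1) = 6
Line 3: cool(1) + proud(1) + bone(1) = 3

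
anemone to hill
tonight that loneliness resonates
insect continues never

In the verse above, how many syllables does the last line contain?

7

The last line: "insect continues never": 2+3+2 = 7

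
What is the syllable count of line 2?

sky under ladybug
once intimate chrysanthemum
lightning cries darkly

Line 2: once (1), intimate (3), chrysanthemum (4) → 8

8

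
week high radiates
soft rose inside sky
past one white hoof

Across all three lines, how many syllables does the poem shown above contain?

14

Line 1: "week high radiates": 1+1+3 = 5
Line 2: "soft rose inside sky": 1+1+2+1 = 5
Line 3: "past one white hoof": 1+1+1+1 = 4
Total: 5 + 5 + 4 = 14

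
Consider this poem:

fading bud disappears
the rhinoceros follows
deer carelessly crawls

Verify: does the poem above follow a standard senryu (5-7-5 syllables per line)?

Line 1: fading(2) + bud(1) + disappears(3) = 6 (expected 5)
Line 2: the(1) + rhinoceros(4) + follows(2) = 7 ✓
Line 3: deer(1) + carelessly(3) + crawls(1) = 5 ✓

No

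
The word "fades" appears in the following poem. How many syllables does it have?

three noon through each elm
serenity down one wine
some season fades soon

1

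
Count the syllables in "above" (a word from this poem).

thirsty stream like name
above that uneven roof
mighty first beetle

2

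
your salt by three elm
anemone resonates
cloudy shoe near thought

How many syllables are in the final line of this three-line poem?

5

The final line: cloudy(2) + shoe(1) + near(1) + thought(1) = 5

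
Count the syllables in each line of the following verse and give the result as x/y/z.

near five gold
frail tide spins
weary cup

3/3/3

Line 1: "near five gold": 1+1+1 = 3
Line 2: "frail tide spins": 1+1+1 = 3
Line 3: "weary cup": 2+1 = 3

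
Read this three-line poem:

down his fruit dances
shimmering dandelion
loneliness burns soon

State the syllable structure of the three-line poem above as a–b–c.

5–7–5

Line 1: down(1) + his(1) + fruit(1) + dances(2) = 5
Line 2: shimmering(3) + dandelion(4) = 7
Line 3: loneliness(3) + burns(1) + soon(1) = 5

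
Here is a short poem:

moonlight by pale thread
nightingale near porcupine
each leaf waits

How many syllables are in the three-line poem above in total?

Line 1: moonlight(2) + by(1) + pale(1) + thread(1) = 5
Line 2: nightingale(3) + near(1) + porcupine(3) = 7
Line 3: each(1) + leaf(1) + waits(1) = 3
Total: 5 + 7 + 3 = 15

15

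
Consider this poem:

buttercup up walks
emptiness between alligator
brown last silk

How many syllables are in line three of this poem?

Line three: brown(1) + last(1) + silk(1) = 3

3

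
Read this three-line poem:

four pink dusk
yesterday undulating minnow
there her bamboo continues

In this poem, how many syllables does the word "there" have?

"there" has 1 syllable.

1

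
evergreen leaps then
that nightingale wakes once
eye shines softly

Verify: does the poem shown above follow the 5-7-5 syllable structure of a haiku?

Line 1: evergreen (3), leaps (1), then (1) → 5 ✓
Line 2: that (1), nightingale (3), wakes (1), once (1) → 6 (expected 7)
Line 3: eye (1), shines (1), softly (2) → 4 (expected 5)

No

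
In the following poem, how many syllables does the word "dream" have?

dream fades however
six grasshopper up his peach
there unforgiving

1

"dream" has 1 syllable.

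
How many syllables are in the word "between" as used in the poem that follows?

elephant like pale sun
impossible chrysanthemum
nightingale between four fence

2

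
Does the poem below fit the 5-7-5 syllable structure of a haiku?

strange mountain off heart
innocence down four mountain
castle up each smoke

Yes

Line 1: strange (1), mountain (2), off (1), heart (1) → 5 ✓
Line 2: innocence (3), down (1), four (1), mountain (2) → 7 ✓
Line 3: castle (2), up (1), each (1), smoke (1) → 5 ✓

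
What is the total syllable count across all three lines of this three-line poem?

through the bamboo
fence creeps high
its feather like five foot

13

Line 1: through(1) + the(1) + bamboo(2) = 4
Line 2: fence(1) + creeps(1) + high(1) = 3
Line 3: its(1) + feather(2) + like(1) + five(1) + foot(1) = 6
Total: 4 + 3 + 6 = 13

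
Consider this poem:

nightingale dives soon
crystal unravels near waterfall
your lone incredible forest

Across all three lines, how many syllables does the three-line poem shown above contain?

Line 1: "nightingale dives soon": 3+1+1 = 5
Line 2: "crystal unravels near waterfall": 2+3+1+3 = 9
Line 3: "your lone incredible forest": 1+1+4+2 = 8
Total: 5 + 9 + 8 = 22

22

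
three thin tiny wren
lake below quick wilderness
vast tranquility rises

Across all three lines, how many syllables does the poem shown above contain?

Line 1: "three thin tiny wren": 1+1+2+1 = 5
Line 2: "lake below quick wilderness": 1+2+1+3 = 7
Line 3: "vast tranquility rises": 1+4+2 = 7
Total: 5 + 7 + 7 = 19

19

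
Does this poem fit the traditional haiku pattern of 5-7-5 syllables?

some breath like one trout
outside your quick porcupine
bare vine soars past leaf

Line 1: some (1), breath (1), like (1), one (1), trout (1) → 5 ✓
Line 2: outside (2), your (1), quick (1), porcupine (3) → 7 ✓
Line 3: bare (1), vine (1), soars (1), past (1), leaf (1) → 5 ✓

Yes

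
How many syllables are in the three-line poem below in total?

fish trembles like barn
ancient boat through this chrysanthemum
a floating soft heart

19

Line 1: "fish trembles like barn": 1+2+1+1 = 5
Line 2: "ancient boat through this chrysanthemum": 2+1+1+1+4 = 9
Line 3: "a floating soft heart": 1+2+1+1 = 5
Total: 5 + 9 + 5 = 19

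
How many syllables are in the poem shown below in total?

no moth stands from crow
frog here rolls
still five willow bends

13

Line 1: "no moth stands from crow": 1+1+1+1+1 = 5
Line 2: "frog here rolls": 1+1+1 = 3
Line 3: "still five willow bends": 1+1+2+1 = 5
Total: 5 + 3 + 5 = 13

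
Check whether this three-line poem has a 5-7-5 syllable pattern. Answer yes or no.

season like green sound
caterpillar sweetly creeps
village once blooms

Line 1: "season like green sound": 2+1+1+1 = 5 ✓
Line 2: "caterpillar sweetly creeps": 4+2+1 = 7 ✓
Line 3: "village once blooms": 2+1+1 = 4 (expected 5)

No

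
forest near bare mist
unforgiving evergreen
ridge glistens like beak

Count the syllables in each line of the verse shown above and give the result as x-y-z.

Line 1: forest(2) + near(1) + bare(1) + mist(1) = 5
Line 2: unforgiving(4) + evergreen(3) = 7
Line 3: ridge(1) + glistens(2) + like(1) + beak(1) = 5

5-7-5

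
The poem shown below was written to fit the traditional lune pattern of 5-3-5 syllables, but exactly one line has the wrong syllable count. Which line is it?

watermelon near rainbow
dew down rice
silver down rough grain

Line 1: watermelon (4), near (1), rainbow (2) → 7 (expected 5)
Line 2: dew (1), down (1), rice (1) → 3 ✓
Line 3: silver (2), down (1), rough (1), grain (1) → 5 ✓

The first line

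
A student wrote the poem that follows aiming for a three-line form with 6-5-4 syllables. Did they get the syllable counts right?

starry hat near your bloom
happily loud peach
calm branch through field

Yes

Line 1: starry(2) + hat(1) + near(1) + your(1) + bloom(1) = 6 ✓
Line 2: happily(3) + loud(1) + peach(1) = 5 ✓
Line 3: calm(1) + branch(1) + through(1) + field(1) = 4 ✓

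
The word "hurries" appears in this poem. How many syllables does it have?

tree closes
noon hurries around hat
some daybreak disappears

"hurries" has 2 syllables.

2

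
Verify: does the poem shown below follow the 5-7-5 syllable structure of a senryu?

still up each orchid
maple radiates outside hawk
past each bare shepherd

No

Line 1: still(1) + up(1) + each(1) + orchid(2) = 5 ✓
Line 2: maple(2) + radiates(3) + outside(2) + hawk(1) = 8 (expected 7)
Line 3: past(1) + each(1) + bare(1) + shepherd(2) = 5 ✓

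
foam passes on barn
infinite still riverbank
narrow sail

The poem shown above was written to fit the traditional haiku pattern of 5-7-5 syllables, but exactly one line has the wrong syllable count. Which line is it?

Line 1: foam (1), passes (2), on (1), barn (1) → 5 ✓
Line 2: infinite (3), still (1), riverbank (3) → 7 ✓
Line 3: narrow (2), sail (1) → 3 (expected 5)

The third line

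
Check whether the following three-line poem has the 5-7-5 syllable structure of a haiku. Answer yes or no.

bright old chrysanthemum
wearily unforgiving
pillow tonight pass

No

Line 1: bright (1), old (1), chrysanthemum (4) → 6 (expected 5)
Line 2: wearily (3), unforgiving (4) → 7 ✓
Line 3: pillow (2), tonight (2), pass (1) → 5 ✓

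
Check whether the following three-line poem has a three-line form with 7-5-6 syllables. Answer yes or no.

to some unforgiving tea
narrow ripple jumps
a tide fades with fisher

Line 1: to (1), some (1), unforgiving (4), tea (1) → 7 ✓
Line 2: narrow (2), ripple (2), jumps (1) → 5 ✓
Line 3: a (1), tide (1), fades (1), with (1), fisher (2) → 6 ✓

Yes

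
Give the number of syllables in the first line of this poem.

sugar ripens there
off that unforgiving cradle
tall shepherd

The first line: "sugar ripens there": 2+2+1 = 5

5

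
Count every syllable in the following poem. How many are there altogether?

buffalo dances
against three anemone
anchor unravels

Line 1: "buffalo dances": 3+2 = 5
Line 2: "against three anemone": 2+1+4 = 7
Line 3: "anchor unravels": 2+3 = 5
Total: 5 + 7 + 5 = 17

17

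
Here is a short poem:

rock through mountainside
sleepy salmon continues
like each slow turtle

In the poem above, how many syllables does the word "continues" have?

"continues" has 3 syllables.

3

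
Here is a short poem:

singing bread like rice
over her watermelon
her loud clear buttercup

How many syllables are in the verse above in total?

Line 1: singing (2), bread (1), like (1), rice (1) → 5
Line 2: over (2), her (1), watermelon (4) → 7
Line 3: her (1), loud (1), clear (1), buttercup (3) → 6
Total: 5 + 7 + 6 = 18

18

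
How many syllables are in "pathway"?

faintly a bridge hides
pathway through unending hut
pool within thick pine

"pathway" has 2 syllables.

2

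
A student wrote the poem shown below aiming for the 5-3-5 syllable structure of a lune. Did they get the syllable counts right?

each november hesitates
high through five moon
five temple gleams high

No

Line 1: each(1) + november(3) + hesitates(3) = 7 (expected 5)
Line 2: high(1) + through(1) + five(1) + moon(1) = 4 (expected 3)
Line 3: five(1) + temple(2) + gleams(1) + high(1) = 5 ✓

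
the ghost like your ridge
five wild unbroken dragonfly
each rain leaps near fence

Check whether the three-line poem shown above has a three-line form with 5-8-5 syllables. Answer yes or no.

Yes

Line 1: the(1) + ghost(1) + like(1) + your(1) + ridge(1) = 5 ✓
Line 2: five(1) + wild(1) + unbroken(3) + dragonfly(3) = 8 ✓
Line 3: each(1) + rain(1) + leaps(1) + near(1) + fence(1) = 5 ✓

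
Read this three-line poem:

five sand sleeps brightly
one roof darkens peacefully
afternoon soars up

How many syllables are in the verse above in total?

Line 1: "five sand sleeps brightly": 1+1+1+2 = 5
Line 2: "one roof darkens peacefully": 1+1+2+3 = 7
Line 3: "afternoon soars up": 3+1+1 = 5
Total: 5 + 7 + 5 = 17

17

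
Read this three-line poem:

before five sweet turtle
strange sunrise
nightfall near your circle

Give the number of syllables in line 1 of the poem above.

Line 1: before (2), five (1), sweet (1), turtle (2) → 6

6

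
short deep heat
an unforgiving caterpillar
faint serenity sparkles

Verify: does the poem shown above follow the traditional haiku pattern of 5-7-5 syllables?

No

Line 1: "short deep heat": 1+1+1 = 3 (expected 5)
Line 2: "an unforgiving caterpillar": 1+4+4 = 9 (expected 7)
Line 3: "faint serenity sparkles": 1+4+2 = 7 (expected 5)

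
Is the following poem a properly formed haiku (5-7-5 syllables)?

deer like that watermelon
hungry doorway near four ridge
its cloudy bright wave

Line 1: "deer like that watermelon": 1+1+1+4 = 7 (expected 5)
Line 2: "hungry doorway near four ridge": 2+2+1+1+1 = 7 ✓
Line 3: "its cloudy bright wave": 1+2+1+1 = 5 ✓

No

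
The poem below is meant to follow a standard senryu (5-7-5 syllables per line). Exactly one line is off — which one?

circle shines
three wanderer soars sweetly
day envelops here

Line 1

Line 1: circle(2) + shines(1) = 3 (expected 5)
Line 2: three(1) + wanderer(3) + soars(1) + sweetly(2) = 7 ✓
Line 3: day(1) + envelops(3) + here(1) = 5 ✓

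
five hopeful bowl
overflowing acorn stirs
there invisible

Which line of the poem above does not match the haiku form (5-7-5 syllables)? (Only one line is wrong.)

Line 1: five (1), hopeful (2), bowl (1) → 4 (expected 5)
Line 2: overflowing (4), acorn (2), stirs (1) → 7 ✓
Line 3: there (1), invisible (4) → 5 ✓

Line 1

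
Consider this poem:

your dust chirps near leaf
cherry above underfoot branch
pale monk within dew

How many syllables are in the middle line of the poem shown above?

8

The middle line: cherry (2), above (2), underfoot (3), branch (1) → 8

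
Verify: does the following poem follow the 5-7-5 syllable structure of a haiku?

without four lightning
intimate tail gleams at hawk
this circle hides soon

Yes

Line 1: "without four lightning": 2+1+2 = 5 ✓
Line 2: "intimate tail gleams at hawk": 3+1+1+1+1 = 7 ✓
Line 3: "this circle hides soon": 1+2+1+1 = 5 ✓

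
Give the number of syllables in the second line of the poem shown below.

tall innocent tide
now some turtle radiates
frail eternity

The second line: "now some turtle radiates": 1+1+2+3 = 7

7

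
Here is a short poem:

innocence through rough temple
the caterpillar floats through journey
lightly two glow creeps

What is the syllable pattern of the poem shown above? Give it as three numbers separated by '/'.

Line 1: innocence(3) + through(1) + rough(1) + temple(2) = 7
Line 2: the(1) + caterpillar(4) + floats(1) + through(1) + journey(2) = 9
Line 3: lightly(2) + two(1) + glow(1) + creeps(1) = 5

7/9/5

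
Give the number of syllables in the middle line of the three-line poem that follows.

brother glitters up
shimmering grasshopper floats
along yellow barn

7

The middle line: "shimmering grasshopper floats": 3+3+1 = 7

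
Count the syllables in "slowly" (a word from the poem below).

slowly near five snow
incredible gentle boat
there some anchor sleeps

"slowly" has 2 syllables.

2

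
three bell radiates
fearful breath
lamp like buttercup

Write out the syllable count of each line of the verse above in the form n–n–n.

Line 1: three (1), bell (1), radiates (3) → 5
Line 2: fearful (2), breath (1) → 3
Line 3: lamp (1), like (1), buttercup (3) → 5

5–3–5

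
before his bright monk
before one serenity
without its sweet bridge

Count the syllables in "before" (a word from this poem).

2

"before" has 2 syllables.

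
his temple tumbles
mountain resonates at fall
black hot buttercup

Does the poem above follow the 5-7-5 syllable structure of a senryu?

Yes

Line 1: his(1) + temple(2) + tumbles(2) = 5 ✓
Line 2: mountain(2) + resonates(3) + at(1) + fall(1) = 7 ✓
Line 3: black(1) + hot(1) + buttercup(3) = 5 ✓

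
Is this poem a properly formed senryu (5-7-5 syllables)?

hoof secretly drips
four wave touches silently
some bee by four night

Yes

Line 1: "hoof secretly drips": 1+3+1 = 5 ✓
Line 2: "four wave touches silently": 1+1+2+3 = 7 ✓
Line 3: "some bee by four night": 1+1+1+1+1 = 5 ✓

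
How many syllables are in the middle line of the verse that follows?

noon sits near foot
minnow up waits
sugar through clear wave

4

The middle line: minnow(2) + up(1) + waits(1) = 4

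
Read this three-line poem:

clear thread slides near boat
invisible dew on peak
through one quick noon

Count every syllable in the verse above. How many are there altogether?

16

Line 1: clear (1), thread (1), slides (1), near (1), boat (1) → 5
Line 2: invisible (4), dew (1), on (1), peak (1) → 7
Line 3: through (1), one (1), quick (1), noon (1) → 4
Total: 5 + 7 + 4 = 16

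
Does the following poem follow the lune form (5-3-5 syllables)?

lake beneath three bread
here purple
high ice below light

Line 1: lake (1), beneath (2), three (1), bread (1) → 5 ✓
Line 2: here (1), purple (2) → 3 ✓
Line 3: high (1), ice (1), below (2), light (1) → 5 ✓

Yes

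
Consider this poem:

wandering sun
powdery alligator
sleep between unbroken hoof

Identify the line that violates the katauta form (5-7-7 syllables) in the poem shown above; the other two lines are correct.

Line 1

Line 1: wandering (3), sun (1) → 4 (expected 5)
Line 2: powdery (3), alligator (4) → 7 ✓
Line 3: sleep (1), between (2), unbroken (3), hoof (1) → 7 ✓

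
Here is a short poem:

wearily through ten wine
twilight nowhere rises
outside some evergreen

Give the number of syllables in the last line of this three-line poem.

The last line: "outside some evergreen": 2+1+3 = 6

6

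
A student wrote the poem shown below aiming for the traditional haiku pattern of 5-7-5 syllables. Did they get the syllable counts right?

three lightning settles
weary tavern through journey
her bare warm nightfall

Line 1: three (1), lightning (2), settles (2) → 5 ✓
Line 2: weary (2), tavern (2), through (1), journey (2) → 7 ✓
Line 3: her (1), bare (1), warm (1), nightfall (2) → 5 ✓

Yes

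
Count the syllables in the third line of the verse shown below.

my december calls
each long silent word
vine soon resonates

5

The third line: vine(1) + soon(1) + resonates(3) = 5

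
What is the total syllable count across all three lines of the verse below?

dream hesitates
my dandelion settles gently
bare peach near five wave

Line 1: dream(1) + hesitates(3) = 4
Line 2: my(1) + dandelion(4) + settles(2) + gently(2) = 9
Line 3: bare(1) + peach(1) + near(1) + five(1) + wave(1) = 5
Total: 4 + 9 + 5 = 18

18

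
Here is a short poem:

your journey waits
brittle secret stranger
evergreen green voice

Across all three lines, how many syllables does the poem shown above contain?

Line 1: your (1), journey (2), waits (1) → 4
Line 2: brittle (2), secret (2), stranger (2) → 6
Line 3: evergreen (3), green (1), voice (1) → 5
Total: 4 + 6 + 5 = 15

15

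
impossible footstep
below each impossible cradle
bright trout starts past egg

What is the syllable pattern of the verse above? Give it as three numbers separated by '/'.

Line 1: "impossible footstep": 4+2 = 6
Line 2: "below each impossible cradle": 2+1+4+2 = 9
Line 3: "bright trout starts past egg": 1+1+1+1+1 = 5

6/9/5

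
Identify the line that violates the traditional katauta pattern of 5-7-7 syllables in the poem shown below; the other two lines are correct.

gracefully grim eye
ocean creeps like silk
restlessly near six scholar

Line 1: "gracefully grim eye": 3+1+1 = 5 ✓
Line 2: "ocean creeps like silk": 2+1+1+1 = 5 (expected 7)
Line 3: "restlessly near six scholar": 3+1+1+2 = 7 ✓

The second line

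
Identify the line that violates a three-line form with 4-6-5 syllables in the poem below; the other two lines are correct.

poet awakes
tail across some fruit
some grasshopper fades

Line 1: poet(2) + awakes(2) = 4 ✓
Line 2: tail(1) + across(2) + some(1) + fruit(1) = 5 (expected 6)
Line 3: some(1) + grasshopper(3) + fades(1) = 5 ✓

The second line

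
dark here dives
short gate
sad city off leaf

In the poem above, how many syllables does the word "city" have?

2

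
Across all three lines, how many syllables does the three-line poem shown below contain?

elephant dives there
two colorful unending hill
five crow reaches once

Line 1: "elephant dives there": 3+1+1 = 5
Line 2: "two colorful unending hill": 1+3+3+1 = 8
Line 3: "five crow reaches once": 1+1+2+1 = 5
Total: 5 + 8 + 5 = 18

18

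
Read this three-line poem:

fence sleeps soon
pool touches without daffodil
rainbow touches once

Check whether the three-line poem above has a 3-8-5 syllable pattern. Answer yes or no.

Line 1: "fence sleeps soon": 1+1+1 = 3 ✓
Line 2: "pool touches without daffodil": 1+2+2+3 = 8 ✓
Line 3: "rainbow touches once": 2+2+1 = 5 ✓

Yes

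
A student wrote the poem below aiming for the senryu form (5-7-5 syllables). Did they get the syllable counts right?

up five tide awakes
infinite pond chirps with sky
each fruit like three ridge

Line 1: "up five tide awakes": 1+1+1+2 = 5 ✓
Line 2: "infinite pond chirps with sky": 3+1+1+1+1 = 7 ✓
Line 3: "each fruit like three ridge": 1+1+1+1+1 = 5 ✓

Yes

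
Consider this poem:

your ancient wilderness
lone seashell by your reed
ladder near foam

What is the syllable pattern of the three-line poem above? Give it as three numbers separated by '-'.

6-6-4

Line 1: your (1), ancient (2), wilderness (3) → 6
Line 2: lone (1), seashell (2), by (1), your (1), reed (1) → 6
Line 3: ladder (2), near (1), foam (1) → 4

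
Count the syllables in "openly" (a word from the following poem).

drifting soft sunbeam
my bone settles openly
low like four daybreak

3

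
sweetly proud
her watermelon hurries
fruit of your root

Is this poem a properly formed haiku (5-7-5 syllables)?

Line 1: sweetly(2) + proud(1) = 3 (expected 5)
Line 2: her(1) + watermelon(4) + hurries(2) = 7 ✓
Line 3: fruit(1) + of(1) + your(1) + root(1) = 4 (expected 5)

No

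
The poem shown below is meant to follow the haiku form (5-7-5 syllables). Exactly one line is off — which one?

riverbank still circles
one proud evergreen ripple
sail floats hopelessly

Line 1: riverbank(3) + still(1) + circles(2) = 6 (expected 5)
Line 2: one(1) + proud(1) + evergreen(3) + ripple(2) = 7 ✓
Line 3: sail(1) + floats(1) + hopelessly(3) = 5 ✓

Line 1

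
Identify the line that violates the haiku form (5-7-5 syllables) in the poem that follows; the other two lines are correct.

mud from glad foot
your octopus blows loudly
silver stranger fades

Line 1: mud(1) + from(1) + glad(1) + foot(1) = 4 (expected 5)
Line 2: your(1) + octopus(3) + blows(1) + loudly(2) = 7 ✓
Line 3: silver(2) + stranger(2) + fades(1) = 5 ✓

Line 1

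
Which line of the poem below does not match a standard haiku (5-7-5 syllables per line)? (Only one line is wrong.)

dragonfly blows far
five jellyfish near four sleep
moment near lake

Line 1: "dragonfly blows far": 3+1+1 = 5 ✓
Line 2: "five jellyfish near four sleep": 1+3+1+1+1 = 7 ✓
Line 3: "moment near lake": 2+1+1 = 4 (expected 5)

Line 3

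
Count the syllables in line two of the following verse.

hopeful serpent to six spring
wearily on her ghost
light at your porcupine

Line two: "wearily on her ghost": 3+1+1+1 = 6

6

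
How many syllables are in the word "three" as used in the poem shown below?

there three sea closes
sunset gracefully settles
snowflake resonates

1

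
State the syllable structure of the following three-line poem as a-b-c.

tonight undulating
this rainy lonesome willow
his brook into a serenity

Line 1: tonight (2), undulating (4) → 6
Line 2: this (1), rainy (2), lonesome (2), willow (2) → 7
Line 3: his (1), brook (1), into (2), a (1), serenity (4) → 9

6-7-9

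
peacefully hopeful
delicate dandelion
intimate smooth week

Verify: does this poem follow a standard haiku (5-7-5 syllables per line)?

Line 1: peacefully (3), hopeful (2) → 5 ✓
Line 2: delicate (3), dandelion (4) → 7 ✓
Line 3: intimate (3), smooth (1), week (1) → 5 ✓

Yes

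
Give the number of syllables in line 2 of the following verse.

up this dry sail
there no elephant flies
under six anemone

Line 2: "there no elephant flies": 1+1+3+1 = 6

6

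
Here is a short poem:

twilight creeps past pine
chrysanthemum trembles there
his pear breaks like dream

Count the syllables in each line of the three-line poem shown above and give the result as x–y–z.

Line 1: twilight(2) + creeps(1) + past(1) + pine(1) = 5
Line 2: chrysanthemum(4) + trembles(2) + there(1) = 7
Line 3: his(1) + pear(1) + breaks(1) + like(1) + dream(1) = 5

5–7–5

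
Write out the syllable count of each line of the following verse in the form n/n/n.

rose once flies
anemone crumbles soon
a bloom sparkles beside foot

3/7/7

Line 1: rose (1), once (1), flies (1) → 3
Line 2: anemone (4), crumbles (2), soon (1) → 7
Line 3: a (1), bloom (1), sparkles (2), beside (2), foot (1) → 7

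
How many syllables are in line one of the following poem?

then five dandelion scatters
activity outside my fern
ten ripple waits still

8

Line one: then (1), five (1), dandelion (4), scatters (2) → 8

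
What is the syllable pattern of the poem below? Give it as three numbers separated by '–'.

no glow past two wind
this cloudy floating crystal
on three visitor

Line 1: no (1), glow (1), past (1), two (1), wind (1) → 5
Line 2: this (1), cloudy (2), floating (2), crystal (2) → 7
Line 3: on (1), three (1), visitor (3) → 5

5–7–5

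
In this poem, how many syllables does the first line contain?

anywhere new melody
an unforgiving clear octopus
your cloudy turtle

The first line: anywhere (3), new (1), melody (3) → 7

7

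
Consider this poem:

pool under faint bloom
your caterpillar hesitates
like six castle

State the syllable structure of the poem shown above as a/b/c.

Line 1: pool (1), under (2), faint (1), bloom (1) → 5
Line 2: your (1), caterpillar (4), hesitates (3) → 8
Line 3: like (1), six (1), castle (2) → 4

5/8/4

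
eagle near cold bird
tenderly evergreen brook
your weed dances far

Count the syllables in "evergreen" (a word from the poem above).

3

"evergreen" has 3 syllables.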